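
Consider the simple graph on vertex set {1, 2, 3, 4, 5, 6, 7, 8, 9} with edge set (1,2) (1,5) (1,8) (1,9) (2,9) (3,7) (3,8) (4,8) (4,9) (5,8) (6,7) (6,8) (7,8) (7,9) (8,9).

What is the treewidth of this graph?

A width-2 tree decomposition is:
Bags: B1 = {1, 2, 9}  B2 = {1, 8, 9}  B3 = {4, 8, 9}  B4 = {7, 8, 9}  B5 = {3, 7, 8}  B6 = {1, 5, 8}  B7 = {6, 7, 8}
Tree: B1–B2, B2–B3, B3–B4, B4–B5, B2–B6, B5–B7
The largest bag has 3 vertices, giving width 2; this decomposition certifies tw(G) ≤ 2. Conversely, {1, 8, 9} is a clique of size 3, and the vertices of any clique must share a bag in every tree decomposition; so some bag has ≥ 3 vertices and tw(G) ≥ 2. Combining the bounds, tw(G) = 2.

2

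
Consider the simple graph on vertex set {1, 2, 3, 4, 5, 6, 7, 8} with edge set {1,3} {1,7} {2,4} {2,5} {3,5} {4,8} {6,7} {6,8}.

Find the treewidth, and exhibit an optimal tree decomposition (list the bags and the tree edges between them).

Treewidth 2.
One such decomposition:
Bags: B1 = {6, 7, 8}  B2 = {1, 7, 8}  B3 = {1, 3, 8}  B4 = {3, 5, 8}  B5 = {2, 5, 8}  B6 = {2, 4, 8}
Tree: B1–B2, B2–B3, B3–B4, B4–B5, B5–B6

Every bag has size at most 3, so the width is 3 − 1 = 2 and tw(G) ≤ 2. For the lower bound, G contains the cycle 8–6–7–1–3–5–2–4–8, so G is not a forest; only forests have treewidth ≤ 1, hence tw(G) ≥ 2. Hence tw(G) = 2 exactly.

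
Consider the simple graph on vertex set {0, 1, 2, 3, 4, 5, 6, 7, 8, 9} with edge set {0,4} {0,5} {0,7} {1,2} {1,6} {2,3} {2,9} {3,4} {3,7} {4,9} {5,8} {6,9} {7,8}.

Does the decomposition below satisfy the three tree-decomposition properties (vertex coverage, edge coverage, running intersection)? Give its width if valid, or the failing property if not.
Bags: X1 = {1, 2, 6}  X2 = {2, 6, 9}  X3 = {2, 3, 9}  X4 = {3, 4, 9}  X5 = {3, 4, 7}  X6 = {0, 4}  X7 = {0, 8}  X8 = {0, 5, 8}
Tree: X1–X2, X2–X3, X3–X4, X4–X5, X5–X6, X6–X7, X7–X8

A tree decomposition must satisfy three properties: every vertex lies in some bag; for every edge, both endpoints lie together in some bag; and for every vertex, the bags containing it form a connected subtree. Here edge (7,0) lies in no bag, so the decomposition is invalid.

No — edge (7,0) lies in no bag.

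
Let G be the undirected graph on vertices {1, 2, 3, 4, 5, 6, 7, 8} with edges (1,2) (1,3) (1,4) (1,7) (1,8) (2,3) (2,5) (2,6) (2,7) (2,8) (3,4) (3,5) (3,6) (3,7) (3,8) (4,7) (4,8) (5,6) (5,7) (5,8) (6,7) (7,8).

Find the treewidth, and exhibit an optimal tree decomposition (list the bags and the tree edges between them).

The largest bag has 5 vertices, giving width 4; this decomposition certifies tw(G) ≤ 4. For the lower bound, the 5 vertices {1, 2, 3, 7, 8} are pairwise adjacent, and any tree decomposition puts a clique entirely inside one bag — forcing width ≥ 4. The upper and lower bounds meet at 4, so that is the treewidth.

Treewidth 4.
One such decomposition:
Bags: B1 = {1, 2, 3, 7, 8}  B2 = {2, 3, 5, 7, 8}  B3 = {1, 3, 4, 7, 8}  B4 = {2, 3, 5, 6, 7}
Tree: B1–B2, B1–B3, B2–B4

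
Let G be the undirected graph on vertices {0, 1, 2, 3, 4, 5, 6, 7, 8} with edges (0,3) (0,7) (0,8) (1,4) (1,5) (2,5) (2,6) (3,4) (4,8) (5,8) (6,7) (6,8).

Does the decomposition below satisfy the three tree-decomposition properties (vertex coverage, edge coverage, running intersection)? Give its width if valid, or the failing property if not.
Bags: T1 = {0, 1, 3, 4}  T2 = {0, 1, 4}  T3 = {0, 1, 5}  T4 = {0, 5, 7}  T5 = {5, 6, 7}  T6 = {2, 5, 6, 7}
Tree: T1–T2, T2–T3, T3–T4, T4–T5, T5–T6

No — vertex 8 appears in no bag.

A tree decomposition must satisfy three properties: every vertex lies in some bag; for every edge, both endpoints lie together in some bag; and for every vertex, the bags containing it form a connected subtree. Here vertex 8 appears in no bag, so the decomposition is invalid.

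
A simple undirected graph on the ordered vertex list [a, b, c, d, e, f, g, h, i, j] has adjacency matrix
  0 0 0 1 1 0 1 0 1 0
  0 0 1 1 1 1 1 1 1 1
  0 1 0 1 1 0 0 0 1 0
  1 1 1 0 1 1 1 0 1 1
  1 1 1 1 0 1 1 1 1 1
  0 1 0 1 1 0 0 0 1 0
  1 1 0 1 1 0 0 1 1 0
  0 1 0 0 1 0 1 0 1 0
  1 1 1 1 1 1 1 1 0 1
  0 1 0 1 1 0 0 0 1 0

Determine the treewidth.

A width-4 tree decomposition is:
Bags: B1 = {b, c, d, e, i}  B2 = {b, d, e, i, j}  B3 = {b, d, e, g, i}  B4 = {a, d, e, g, i}  B5 = {b, e, g, h, i}  B6 = {b, d, e, f, i}
Tree: B1–B2, B2–B3, B3–B4, B3–B5, B2–B6
Every bag has size at most 5, so the width is 5 − 1 = 4 and tw(G) ≤ 4. Conversely, {a, d, e, g, i} is a clique of size 5, and the vertices of any clique must share a bag in every tree decomposition; so some bag has ≥ 5 vertices and tw(G) ≥ 4. The upper and lower bounds meet at 4, so that is the treewidth.

4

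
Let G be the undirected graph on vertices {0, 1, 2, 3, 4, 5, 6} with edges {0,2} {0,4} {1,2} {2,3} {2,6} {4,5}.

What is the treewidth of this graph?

A width-1 tree decomposition is:
Bags: B1 = {0, 2}  B2 = {0, 4}  B3 = {4, 5}  B4 = {1, 2}  B5 = {2, 3}  B6 = {2, 6}
Tree: B1–B2, B2–B3, B1–B4, B4–B5, B4–B6
The largest bag has 2 vertices, giving width 1; this decomposition certifies tw(G) ≤ 1. G has an edge, so its treewidth is at least 1. Therefore the treewidth is 1.

1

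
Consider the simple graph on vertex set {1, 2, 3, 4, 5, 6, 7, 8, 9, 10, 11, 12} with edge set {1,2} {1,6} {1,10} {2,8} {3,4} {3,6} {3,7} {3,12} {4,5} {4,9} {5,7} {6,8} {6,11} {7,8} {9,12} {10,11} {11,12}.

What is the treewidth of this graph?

A width-3 tree decomposition is:
Bags: B1 = {4, 5, 7, 9}  B2 = {3, 4, 7, 9}  B3 = {3, 7, 9, 12}  B4 = {3, 7, 8, 12}  B5 = {3, 6, 8, 12}  B6 = {6, 8, 11, 12}  B7 = {2, 6, 8, 11}  B8 = {1, 2, 6, 11}  B9 = {1, 2, 10, 11}
Tree: B1–B2, B2–B3, B3–B4, B4–B5, B5–B6, B6–B7, B7–B8, B8–B9
Each bag holds 4 vertices, so the decomposition has width 3, which upper-bounds the treewidth. For the lower bound: the 4 vertex sets {4,5,9}, {7}, {3}, {6,8,11,12} are disjoint, each induces a connected subgraph, and every pair is joined by at least one edge of G. Contracting each set to a single vertex therefore yields K_{4} as a minor, and since treewidth is minor-monotone, tw(G) ≥ tw(K_{4}) = 3. The upper and lower bounds meet at 3, so that is the treewidth.

3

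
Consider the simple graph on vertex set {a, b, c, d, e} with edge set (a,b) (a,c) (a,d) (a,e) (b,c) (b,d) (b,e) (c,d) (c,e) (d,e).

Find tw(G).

4

A width-4 tree decomposition is:
Bags: B1 = {a, b, c, d, e}
Tree: (single bag)
A single bag containing all 5 vertices is trivially a valid decomposition of width 4. For the lower bound, the 5 vertices {a, b, c, d, e} are pairwise adjacent, and any tree decomposition puts a clique entirely inside one bag — forcing width ≥ 4. Combining the bounds, tw(G) = 4.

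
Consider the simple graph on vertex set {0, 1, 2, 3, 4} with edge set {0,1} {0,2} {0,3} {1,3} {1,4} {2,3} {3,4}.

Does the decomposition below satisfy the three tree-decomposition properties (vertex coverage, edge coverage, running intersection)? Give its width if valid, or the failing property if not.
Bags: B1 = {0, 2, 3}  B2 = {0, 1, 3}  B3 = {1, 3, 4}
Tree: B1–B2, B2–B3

Every vertex of G appears in some bag (union = {0, 1, 2, 3, 4}); every edge is covered by a bag; and for each vertex v the set of bags containing v is connected in the bag tree. The decomposition is therefore valid. The largest bag has 3 vertices, so the width is 2.

Yes; width 2.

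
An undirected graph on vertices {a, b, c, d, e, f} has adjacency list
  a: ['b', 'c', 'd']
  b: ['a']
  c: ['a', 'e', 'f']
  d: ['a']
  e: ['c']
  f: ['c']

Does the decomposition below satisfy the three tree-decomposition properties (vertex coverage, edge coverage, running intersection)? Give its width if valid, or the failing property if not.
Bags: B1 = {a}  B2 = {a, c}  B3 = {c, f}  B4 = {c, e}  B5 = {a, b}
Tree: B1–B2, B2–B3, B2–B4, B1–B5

A tree decomposition must satisfy three properties: every vertex lies in some bag; for every edge, both endpoints lie together in some bag; and for every vertex, the bags containing it form a connected subtree. Here vertex d appears in no bag, so the decomposition is invalid.

No — vertex d appears in no bag.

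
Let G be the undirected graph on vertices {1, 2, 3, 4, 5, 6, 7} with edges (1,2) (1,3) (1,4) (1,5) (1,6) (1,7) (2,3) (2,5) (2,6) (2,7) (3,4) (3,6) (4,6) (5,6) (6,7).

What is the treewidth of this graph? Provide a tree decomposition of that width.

Every bag has size at most 4, so the width is 4 − 1 = 3 and tw(G) ≤ 3. On the other hand G contains the 4-clique {1, 2, 3, 6}. A clique must lie in a single bag of any decomposition, so no decomposition can have width below 3. Hence tw(G) = 3 exactly.

Treewidth 3.
One such decomposition:
Bags: B1 = {1, 2, 3, 6}  B2 = {1, 2, 6, 7}  B3 = {1, 2, 5, 6}  B4 = {1, 3, 4, 6}
Tree: B1–B2, B2–B3, B1–B4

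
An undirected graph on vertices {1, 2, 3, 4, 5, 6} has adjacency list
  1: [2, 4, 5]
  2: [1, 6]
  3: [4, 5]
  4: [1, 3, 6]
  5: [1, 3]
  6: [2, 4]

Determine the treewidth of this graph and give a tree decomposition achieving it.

Treewidth 2.
Bags: B1 = {2, 4, 6}  B2 = {1, 2, 4}  B3 = {1, 3, 4}  B4 = {1, 3, 5}
Tree: B1–B2, B2–B3, B3–B4

Each bag holds 3 vertices, so the decomposition has width 2, which upper-bounds the treewidth. The edges 6–2–1–4–6 form a cycle, so G is not a tree and its treewidth is at least 2. Therefore the treewidth is 2.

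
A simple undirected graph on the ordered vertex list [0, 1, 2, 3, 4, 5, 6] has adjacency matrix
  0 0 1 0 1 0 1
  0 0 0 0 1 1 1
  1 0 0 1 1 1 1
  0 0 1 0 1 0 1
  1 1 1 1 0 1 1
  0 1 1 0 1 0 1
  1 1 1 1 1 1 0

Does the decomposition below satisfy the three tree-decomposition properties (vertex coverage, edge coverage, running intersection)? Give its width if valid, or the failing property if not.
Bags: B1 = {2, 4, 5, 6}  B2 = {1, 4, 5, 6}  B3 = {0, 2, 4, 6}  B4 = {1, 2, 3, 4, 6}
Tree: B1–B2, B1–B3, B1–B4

No — bags containing vertex 1 are not connected in the tree.

A tree decomposition must satisfy three properties: every vertex lies in some bag; for every edge, both endpoints lie together in some bag; and for every vertex, the bags containing it form a connected subtree. Here bags containing vertex 1 are not connected in the tree, so the decomposition is invalid.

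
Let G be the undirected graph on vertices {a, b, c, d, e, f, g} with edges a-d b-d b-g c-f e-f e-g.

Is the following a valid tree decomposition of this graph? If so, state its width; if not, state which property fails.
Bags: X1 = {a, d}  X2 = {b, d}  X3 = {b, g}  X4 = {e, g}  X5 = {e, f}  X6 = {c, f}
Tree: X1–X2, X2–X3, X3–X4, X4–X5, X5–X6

Checking the three conditions: (i) the bags cover all of {a, b, c, d, e, f, g}; (ii) for each edge, some bag contains both endpoints; (iii) the bags containing any fixed vertex form a subtree. All hold, so the decomposition is valid with width 2 − 1 = 1.

Yes; width 1.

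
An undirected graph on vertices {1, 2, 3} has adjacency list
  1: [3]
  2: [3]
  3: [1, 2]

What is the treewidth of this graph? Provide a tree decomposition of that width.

Each bag holds 2 vertices, so the decomposition has width 1, which upper-bounds the treewidth. G has an edge, so its treewidth is at least 1. The upper and lower bounds meet at 1, so that is the treewidth.

Treewidth 1.
One optimal decomposition is:
Bags: B1 = {2, 3}  B2 = {1, 3}
Tree: B1–B2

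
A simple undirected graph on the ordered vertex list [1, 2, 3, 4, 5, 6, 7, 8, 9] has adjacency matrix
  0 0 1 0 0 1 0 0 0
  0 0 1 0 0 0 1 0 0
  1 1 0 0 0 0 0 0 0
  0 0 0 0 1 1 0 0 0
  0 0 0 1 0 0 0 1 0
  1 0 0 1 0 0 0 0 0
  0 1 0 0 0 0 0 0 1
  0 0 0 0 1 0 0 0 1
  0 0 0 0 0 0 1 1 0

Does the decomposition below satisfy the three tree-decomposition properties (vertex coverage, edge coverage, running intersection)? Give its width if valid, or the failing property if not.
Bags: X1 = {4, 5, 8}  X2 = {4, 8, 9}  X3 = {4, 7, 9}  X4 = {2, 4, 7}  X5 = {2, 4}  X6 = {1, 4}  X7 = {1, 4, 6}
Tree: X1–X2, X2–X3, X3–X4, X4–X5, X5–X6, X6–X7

No — vertex 3 appears in no bag.

A tree decomposition must satisfy three properties: every vertex lies in some bag; for every edge, both endpoints lie together in some bag; and for every vertex, the bags containing it form a connected subtree. Here vertex 3 appears in no bag, so the decomposition is invalid.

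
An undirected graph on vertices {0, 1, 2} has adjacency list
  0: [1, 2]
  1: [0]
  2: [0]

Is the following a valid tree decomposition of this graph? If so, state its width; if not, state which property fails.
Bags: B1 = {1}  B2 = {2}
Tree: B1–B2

No — vertex 0 appears in no bag.

A tree decomposition must satisfy three properties: every vertex lies in some bag; for every edge, both endpoints lie together in some bag; and for every vertex, the bags containing it form a connected subtree. Here vertex 0 appears in no bag, so the decomposition is invalid.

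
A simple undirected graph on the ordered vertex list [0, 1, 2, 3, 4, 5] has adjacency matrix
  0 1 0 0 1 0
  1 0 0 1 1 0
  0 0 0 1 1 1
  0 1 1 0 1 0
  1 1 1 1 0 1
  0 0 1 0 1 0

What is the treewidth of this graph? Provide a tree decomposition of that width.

The largest bag has 3 vertices, giving width 2; this decomposition certifies tw(G) ≤ 2. Conversely, {0, 1, 4} is a clique of size 3, and the vertices of any clique must share a bag in every tree decomposition; so some bag has ≥ 3 vertices and tw(G) ≥ 2. The upper and lower bounds meet at 2, so that is the treewidth.

Treewidth 2.
Bags: B1 = {2, 3, 4}  B2 = {2, 4, 5}  B3 = {1, 3, 4}  B4 = {0, 1, 4}
Tree: B1–B2, B1–B3, B3–B4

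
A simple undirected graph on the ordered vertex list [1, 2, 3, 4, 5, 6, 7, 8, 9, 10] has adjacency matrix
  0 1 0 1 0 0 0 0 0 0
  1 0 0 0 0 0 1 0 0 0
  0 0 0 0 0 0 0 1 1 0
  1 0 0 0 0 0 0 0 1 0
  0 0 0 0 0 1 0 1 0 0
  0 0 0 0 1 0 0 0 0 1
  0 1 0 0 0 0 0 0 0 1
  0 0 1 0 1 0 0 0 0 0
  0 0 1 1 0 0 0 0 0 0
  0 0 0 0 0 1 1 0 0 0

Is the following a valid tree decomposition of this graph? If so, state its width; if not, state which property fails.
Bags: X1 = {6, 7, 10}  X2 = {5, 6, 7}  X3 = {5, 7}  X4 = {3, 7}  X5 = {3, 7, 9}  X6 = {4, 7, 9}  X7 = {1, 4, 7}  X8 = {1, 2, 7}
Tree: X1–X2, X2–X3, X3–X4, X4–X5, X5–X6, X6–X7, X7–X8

A tree decomposition must satisfy three properties: every vertex lies in some bag; for every edge, both endpoints lie together in some bag; and for every vertex, the bags containing it form a connected subtree. Here vertex 8 appears in no bag, so the decomposition is invalid.

No — vertex 8 appears in no bag.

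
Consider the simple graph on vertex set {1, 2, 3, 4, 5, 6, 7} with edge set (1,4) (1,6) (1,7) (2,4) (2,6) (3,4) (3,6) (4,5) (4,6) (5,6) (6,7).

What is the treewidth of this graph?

A width-2 tree decomposition is:
Bags: B1 = {1, 4, 6}  B2 = {2, 4, 6}  B3 = {4, 5, 6}  B4 = {3, 4, 6}  B5 = {1, 6, 7}
Tree: B1–B2, B1–B3, B2–B4, B1–B5
The largest bag has 3 vertices, giving width 2; this decomposition certifies tw(G) ≤ 2. For the lower bound, the 3 vertices {1, 4, 6} are pairwise adjacent, and any tree decomposition puts a clique entirely inside one bag — forcing width ≥ 2. Hence tw(G) = 2 exactly.

2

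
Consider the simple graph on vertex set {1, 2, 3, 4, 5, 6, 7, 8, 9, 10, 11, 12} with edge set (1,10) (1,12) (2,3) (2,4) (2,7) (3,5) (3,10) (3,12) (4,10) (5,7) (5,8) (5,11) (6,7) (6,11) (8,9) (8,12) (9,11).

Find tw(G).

A width-3 tree decomposition is:
Bags: B1 = {6, 8, 9, 11}  B2 = {5, 6, 8, 11}  B3 = {5, 6, 7, 8}  B4 = {5, 7, 8, 12}  B5 = {3, 5, 7, 12}  B6 = {2, 3, 7, 12}  B7 = {1, 2, 3, 12}  B8 = {1, 2, 3, 10}  B9 = {1, 2, 4, 10}
Tree: B1–B2, B2–B3, B3–B4, B4–B5, B5–B6, B6–B7, B7–B8, B8–B9
Every bag has size at most 4, so the width is 4 − 1 = 3 and tw(G) ≤ 3. For the lower bound: the 4 vertex sets {6,9,11}, {8}, {5}, {2,3,7,12} are disjoint, each induces a connected subgraph, and every pair is joined by at least one edge of G. Contracting each set to a single vertex therefore yields K_{4} as a minor, and since treewidth is minor-monotone, tw(G) ≥ tw(K_{4}) = 3. Hence tw(G) = 3 exactly.

3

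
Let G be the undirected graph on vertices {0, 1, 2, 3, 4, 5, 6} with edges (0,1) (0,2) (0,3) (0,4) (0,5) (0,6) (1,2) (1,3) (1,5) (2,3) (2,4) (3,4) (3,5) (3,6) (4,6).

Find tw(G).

3

A width-3 tree decomposition is:
Bags: B1 = {0, 2, 3, 4}  B2 = {0, 1, 2, 3}  B3 = {0, 1, 3, 5}  B4 = {0, 3, 4, 6}
Tree: B1–B2, B2–B3, B1–B4
The largest bag has 4 vertices, giving width 3; this decomposition certifies tw(G) ≤ 3. On the other hand G contains the 4-clique {0, 1, 2, 3}. A clique must lie in a single bag of any decomposition, so no decomposition can have width below 3. The upper and lower bounds meet at 3, so that is the treewidth.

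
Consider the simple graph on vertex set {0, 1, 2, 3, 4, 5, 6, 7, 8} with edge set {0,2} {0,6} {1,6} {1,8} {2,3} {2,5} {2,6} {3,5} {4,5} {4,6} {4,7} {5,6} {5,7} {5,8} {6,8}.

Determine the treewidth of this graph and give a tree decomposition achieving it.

The largest bag has 3 vertices, giving width 2; this decomposition certifies tw(G) ≤ 2. Conversely, {0, 2, 6} is a clique of size 3, and the vertices of any clique must share a bag in every tree decomposition; so some bag has ≥ 3 vertices and tw(G) ≥ 2. Therefore the treewidth is 2.

Treewidth 2.
Bags: B1 = {4, 5, 6}  B2 = {2, 5, 6}  B3 = {5, 6, 8}  B4 = {1, 6, 8}  B5 = {4, 5, 7}  B6 = {2, 3, 5}  B7 = {0, 2, 6}
Tree: B1–B2, B1–B3, B3–B4, B1–B5, B2–B6, B2–B7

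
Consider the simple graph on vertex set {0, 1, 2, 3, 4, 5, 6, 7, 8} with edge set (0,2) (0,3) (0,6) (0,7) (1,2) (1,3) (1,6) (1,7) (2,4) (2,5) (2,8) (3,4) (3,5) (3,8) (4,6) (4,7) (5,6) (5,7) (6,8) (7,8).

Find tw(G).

A width-4 tree decomposition is:
Bags: B1 = {1, 2, 3, 6, 7}  B2 = {2, 3, 6, 7, 8}  B3 = {0, 2, 3, 6, 7}  B4 = {2, 3, 4, 6, 7}  B5 = {2, 3, 5, 6, 7}
Tree: B1–B2, B2–B3, B3–B4, B4–B5
Each bag holds 5 vertices, so the decomposition has width 4, which upper-bounds the treewidth. For the lower bound: the 5 vertex sets {1,7}, {3,8}, {0,2}, {6}, {4} are disjoint, each induces a connected subgraph, and every pair is joined by at least one edge of G. Contracting each set to a single vertex therefore yields K_{5} as a minor, and since treewidth is minor-monotone, tw(G) ≥ tw(K_{5}) = 4. Combining the bounds, tw(G) = 4.

4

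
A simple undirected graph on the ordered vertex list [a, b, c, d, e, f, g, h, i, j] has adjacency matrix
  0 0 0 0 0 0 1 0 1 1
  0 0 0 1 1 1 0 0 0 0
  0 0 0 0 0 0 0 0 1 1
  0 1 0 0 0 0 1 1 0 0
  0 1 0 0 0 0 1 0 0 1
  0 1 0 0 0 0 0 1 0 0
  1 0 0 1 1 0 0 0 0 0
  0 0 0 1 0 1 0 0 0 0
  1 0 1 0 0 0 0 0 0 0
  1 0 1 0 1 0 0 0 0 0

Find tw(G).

2

A width-2 tree decomposition is:
Bags: B1 = {c, i, j}  B2 = {a, i, j}  B3 = {a, e, j}  B4 = {a, e, g}  B5 = {b, e, g}  B6 = {b, d, g}  B7 = {b, d, f}  B8 = {d, f, h}
Tree: B1–B2, B2–B3, B3–B4, B4–B5, B5–B6, B6–B7, B7–B8
Every bag has size at most 3, so the width is 3 − 1 = 2 and tw(G) ≤ 2. The edges c–i–a–j–c form a cycle, so G is not a tree and its treewidth is at least 2. Hence tw(G) = 2 exactly.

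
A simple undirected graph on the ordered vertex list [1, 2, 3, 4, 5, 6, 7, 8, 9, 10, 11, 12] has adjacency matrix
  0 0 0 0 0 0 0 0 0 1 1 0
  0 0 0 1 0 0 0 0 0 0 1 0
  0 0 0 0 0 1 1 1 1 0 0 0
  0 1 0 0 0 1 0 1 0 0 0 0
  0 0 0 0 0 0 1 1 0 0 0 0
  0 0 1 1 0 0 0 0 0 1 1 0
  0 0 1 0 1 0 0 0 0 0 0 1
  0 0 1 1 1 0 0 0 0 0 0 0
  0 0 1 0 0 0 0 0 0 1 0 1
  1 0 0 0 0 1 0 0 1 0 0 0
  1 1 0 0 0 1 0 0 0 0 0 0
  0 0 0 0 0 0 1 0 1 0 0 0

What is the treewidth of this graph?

A width-3 tree decomposition is:
Bags: B1 = {5, 7, 8, 12}  B2 = {3, 7, 8, 12}  B3 = {3, 8, 9, 12}  B4 = {3, 4, 8, 9}  B5 = {3, 4, 6, 9}  B6 = {4, 6, 9, 10}  B7 = {2, 4, 6, 10}  B8 = {2, 6, 10, 11}  B9 = {1, 2, 10, 11}
Tree: B1–B2, B2–B3, B3–B4, B4–B5, B5–B6, B6–B7, B7–B8, B8–B9
Every bag has size at most 4, so the width is 4 − 1 = 3 and tw(G) ≤ 3. For the lower bound: the 4 vertex sets {5,7,12}, {8}, {3}, {4,6,9,10} are disjoint, each induces a connected subgraph, and every pair is joined by at least one edge of G. Contracting each set to a single vertex therefore yields K_{4} as a minor, and since treewidth is minor-monotone, tw(G) ≥ tw(K_{4}) = 3. The upper and lower bounds meet at 3, so that is the treewidth.

3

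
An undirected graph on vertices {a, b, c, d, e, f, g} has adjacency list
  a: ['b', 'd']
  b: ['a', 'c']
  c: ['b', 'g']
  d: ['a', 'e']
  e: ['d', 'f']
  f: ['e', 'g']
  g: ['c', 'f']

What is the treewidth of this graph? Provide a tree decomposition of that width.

Each bag holds 3 vertices, so the decomposition has width 2, which upper-bounds the treewidth. For the lower bound, G contains the cycle b–a–d–e–f–g–c–b, so G is not a forest; only forests have treewidth ≤ 1, hence tw(G) ≥ 2. The upper and lower bounds meet at 2, so that is the treewidth.

Treewidth 2.
One optimal decomposition is:
Bags: B1 = {a, b, d}  B2 = {b, d, e}  B3 = {b, e, f}  B4 = {b, f, g}  B5 = {b, c, g}
Tree: B1–B2, B2–B3, B3–B4, B4–B5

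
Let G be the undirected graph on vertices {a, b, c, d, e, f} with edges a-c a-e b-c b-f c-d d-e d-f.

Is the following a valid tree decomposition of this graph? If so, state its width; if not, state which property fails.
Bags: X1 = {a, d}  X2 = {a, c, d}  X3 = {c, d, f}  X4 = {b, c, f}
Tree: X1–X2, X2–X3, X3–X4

A tree decomposition must satisfy three properties: every vertex lies in some bag; for every edge, both endpoints lie together in some bag; and for every vertex, the bags containing it form a connected subtree. Here vertex e appears in no bag, so the decomposition is invalid.

No — vertex e appears in no bag.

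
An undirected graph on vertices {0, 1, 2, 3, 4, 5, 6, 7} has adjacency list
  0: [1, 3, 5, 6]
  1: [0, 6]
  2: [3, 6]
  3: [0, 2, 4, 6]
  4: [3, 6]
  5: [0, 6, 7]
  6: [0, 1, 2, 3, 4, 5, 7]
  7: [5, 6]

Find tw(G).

A width-2 tree decomposition is:
Bags: B1 = {0, 5, 6}  B2 = {0, 1, 6}  B3 = {5, 6, 7}  B4 = {0, 3, 6}  B5 = {3, 4, 6}  B6 = {2, 3, 6}
Tree: B1–B2, B1–B3, B2–B4, B4–B5, B4–B6
The largest bag has 3 vertices, giving width 2; this decomposition certifies tw(G) ≤ 2. For the lower bound, the 3 vertices {0, 1, 6} are pairwise adjacent, and any tree decomposition puts a clique entirely inside one bag — forcing width ≥ 2. Therefore the treewidth is 2.

2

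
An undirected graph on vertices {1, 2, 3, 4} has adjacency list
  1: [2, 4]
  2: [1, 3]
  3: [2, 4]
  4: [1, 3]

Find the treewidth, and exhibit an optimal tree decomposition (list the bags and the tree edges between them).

Every bag has size at most 3, so the width is 3 − 1 = 2 and tw(G) ≤ 2. The edges 1–4–3–2–1 form a cycle, so G is not a tree and its treewidth is at least 2. Therefore the treewidth is 2.

Treewidth 2.
Bags: B1 = {1, 3, 4}  B2 = {1, 2, 3}
Tree: B1–B2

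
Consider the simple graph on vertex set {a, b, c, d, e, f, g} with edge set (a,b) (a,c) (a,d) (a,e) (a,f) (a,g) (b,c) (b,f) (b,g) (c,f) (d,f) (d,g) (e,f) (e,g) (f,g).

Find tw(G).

3

A width-3 tree decomposition is:
Bags: B1 = {a, d, f, g}  B2 = {a, b, f, g}  B3 = {a, b, c, f}  B4 = {a, e, f, g}
Tree: B1–B2, B2–B3, B1–B4
Every bag has size at most 4, so the width is 4 − 1 = 3 and tw(G) ≤ 3. On the other hand G contains the 4-clique {a, d, f, g}. A clique must lie in a single bag of any decomposition, so no decomposition can have width below 3. Hence tw(G) = 3 exactly.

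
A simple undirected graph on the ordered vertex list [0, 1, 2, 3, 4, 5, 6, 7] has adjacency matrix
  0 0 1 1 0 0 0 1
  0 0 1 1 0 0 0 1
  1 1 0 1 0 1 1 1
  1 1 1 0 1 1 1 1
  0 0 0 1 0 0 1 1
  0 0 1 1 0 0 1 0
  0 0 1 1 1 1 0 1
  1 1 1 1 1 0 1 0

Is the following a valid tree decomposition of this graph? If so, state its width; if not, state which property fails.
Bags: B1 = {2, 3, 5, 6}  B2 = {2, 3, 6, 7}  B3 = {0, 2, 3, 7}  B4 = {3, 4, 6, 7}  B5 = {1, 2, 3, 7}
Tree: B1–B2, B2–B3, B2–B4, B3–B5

Vertex coverage: the bags together contain {0, 1, 2, 3, 4, 5, 6, 7}, the full vertex set. Edge coverage: each edge of G has both endpoints in at least one bag. Running intersection: for every vertex, the bags containing it form a connected subtree. All three properties hold, so this is a valid tree decomposition of width max|bag| − 1 = 3, and hence tw(G) ≤ 3.

Yes; width 3.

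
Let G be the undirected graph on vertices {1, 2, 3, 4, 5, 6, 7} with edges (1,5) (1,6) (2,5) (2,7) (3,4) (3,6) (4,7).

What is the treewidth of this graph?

A width-2 tree decomposition is:
Bags: B1 = {1, 2, 5}  B2 = {1, 2, 7}  B3 = {1, 4, 7}  B4 = {1, 3, 4}  B5 = {1, 3, 6}
Tree: B1–B2, B2–B3, B3–B4, B4–B5
Each bag holds 3 vertices, so the decomposition has width 2, which upper-bounds the treewidth. For the lower bound, G contains the cycle 1–5–2–7–4–3–6–1, so G is not a forest; only forests have treewidth ≤ 1, hence tw(G) ≥ 2. The upper and lower bounds meet at 2, so that is the treewidth.

2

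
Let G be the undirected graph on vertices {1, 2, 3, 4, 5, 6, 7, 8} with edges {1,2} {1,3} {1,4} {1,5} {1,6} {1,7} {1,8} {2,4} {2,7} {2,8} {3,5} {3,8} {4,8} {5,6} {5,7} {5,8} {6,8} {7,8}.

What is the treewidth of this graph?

3

A width-3 tree decomposition is:
Bags: B1 = {1, 3, 5, 8}  B2 = {1, 5, 6, 8}  B3 = {1, 5, 7, 8}  B4 = {1, 2, 7, 8}  B5 = {1, 2, 4, 8}
Tree: B1–B2, B1–B3, B3–B4, B4–B5
The largest bag has 4 vertices, giving width 3; this decomposition certifies tw(G) ≤ 3. On the other hand G contains the 4-clique {1, 2, 4, 8}. A clique must lie in a single bag of any decomposition, so no decomposition can have width below 3. The upper and lower bounds meet at 3, so that is the treewidth.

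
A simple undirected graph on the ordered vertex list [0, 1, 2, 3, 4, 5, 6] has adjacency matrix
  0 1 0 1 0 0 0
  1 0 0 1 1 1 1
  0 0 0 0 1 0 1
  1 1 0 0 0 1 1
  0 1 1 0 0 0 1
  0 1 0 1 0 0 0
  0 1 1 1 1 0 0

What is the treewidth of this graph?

2

A width-2 tree decomposition is:
Bags: B1 = {1, 3, 6}  B2 = {0, 1, 3}  B3 = {1, 4, 6}  B4 = {2, 4, 6}  B5 = {1, 3, 5}
Tree: B1–B2, B1–B3, B3–B4, B2–B5
Every bag has size at most 3, so the width is 3 − 1 = 2 and tw(G) ≤ 2. For the lower bound, the 3 vertices {0, 1, 3} are pairwise adjacent, and any tree decomposition puts a clique entirely inside one bag — forcing width ≥ 2. Combining the bounds, tw(G) = 2.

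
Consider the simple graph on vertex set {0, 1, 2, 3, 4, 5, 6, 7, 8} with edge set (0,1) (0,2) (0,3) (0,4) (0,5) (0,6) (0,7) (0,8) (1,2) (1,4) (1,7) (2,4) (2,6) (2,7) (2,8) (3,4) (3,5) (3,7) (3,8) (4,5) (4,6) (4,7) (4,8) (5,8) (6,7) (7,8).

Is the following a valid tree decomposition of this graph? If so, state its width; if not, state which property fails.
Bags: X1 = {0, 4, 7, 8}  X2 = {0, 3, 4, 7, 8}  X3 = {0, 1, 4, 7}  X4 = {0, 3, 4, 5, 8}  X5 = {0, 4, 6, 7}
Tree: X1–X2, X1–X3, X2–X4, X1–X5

A tree decomposition must satisfy three properties: every vertex lies in some bag; for every edge, both endpoints lie together in some bag; and for every vertex, the bags containing it form a connected subtree. Here vertex 2 appears in no bag, so the decomposition is invalid.

No — vertex 2 appears in no bag.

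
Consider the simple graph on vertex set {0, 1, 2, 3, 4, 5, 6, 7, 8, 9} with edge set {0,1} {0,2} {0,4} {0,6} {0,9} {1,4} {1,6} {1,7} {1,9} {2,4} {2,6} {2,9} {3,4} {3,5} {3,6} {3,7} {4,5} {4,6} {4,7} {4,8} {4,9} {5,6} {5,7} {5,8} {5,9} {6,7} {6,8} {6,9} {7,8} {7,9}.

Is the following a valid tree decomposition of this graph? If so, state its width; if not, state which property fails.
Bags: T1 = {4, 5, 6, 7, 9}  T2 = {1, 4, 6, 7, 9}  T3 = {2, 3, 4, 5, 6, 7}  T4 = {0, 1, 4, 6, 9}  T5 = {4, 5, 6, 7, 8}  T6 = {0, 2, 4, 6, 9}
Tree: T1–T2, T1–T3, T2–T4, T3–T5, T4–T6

No — bags containing vertex 2 are not connected in the tree.

A tree decomposition must satisfy three properties: every vertex lies in some bag; for every edge, both endpoints lie together in some bag; and for every vertex, the bags containing it form a connected subtree. Here bags containing vertex 2 are not connected in the tree, so the decomposition is invalid.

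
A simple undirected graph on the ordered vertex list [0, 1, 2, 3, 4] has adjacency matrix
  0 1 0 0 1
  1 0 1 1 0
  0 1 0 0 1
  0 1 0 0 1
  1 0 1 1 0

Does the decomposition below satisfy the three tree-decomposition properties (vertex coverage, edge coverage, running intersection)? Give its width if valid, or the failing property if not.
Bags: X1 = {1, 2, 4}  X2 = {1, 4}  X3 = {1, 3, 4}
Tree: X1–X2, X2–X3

A tree decomposition must satisfy three properties: every vertex lies in some bag; for every edge, both endpoints lie together in some bag; and for every vertex, the bags containing it form a connected subtree. Here vertex 0 appears in no bag, so the decomposition is invalid.

No — vertex 0 appears in no bag.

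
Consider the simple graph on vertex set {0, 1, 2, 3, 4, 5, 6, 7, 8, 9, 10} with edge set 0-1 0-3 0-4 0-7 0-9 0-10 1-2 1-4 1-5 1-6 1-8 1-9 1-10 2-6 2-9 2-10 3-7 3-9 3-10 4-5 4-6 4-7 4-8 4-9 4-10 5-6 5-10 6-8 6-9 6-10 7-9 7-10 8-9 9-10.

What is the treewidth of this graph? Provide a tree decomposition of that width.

The largest bag has 5 vertices, giving width 4; this decomposition certifies tw(G) ≤ 4. For the lower bound, the 5 vertices {1, 4, 6, 8, 9} are pairwise adjacent, and any tree decomposition puts a clique entirely inside one bag — forcing width ≥ 4. Therefore the treewidth is 4.

Treewidth 4.
One optimal decomposition is:
Bags: B1 = {0, 3, 7, 9, 10}  B2 = {0, 4, 7, 9, 10}  B3 = {0, 1, 4, 9, 10}  B4 = {1, 4, 6, 9, 10}  B5 = {1, 4, 5, 6, 10}  B6 = {1, 4, 6, 8, 9}  B7 = {1, 2, 6, 9, 10}
Tree: B1–B2, B2–B3, B3–B4, B4–B5, B4–B6, B4–B7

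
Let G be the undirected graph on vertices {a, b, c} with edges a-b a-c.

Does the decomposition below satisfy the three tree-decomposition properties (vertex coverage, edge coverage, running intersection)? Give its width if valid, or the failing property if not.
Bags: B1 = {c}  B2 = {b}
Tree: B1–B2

A tree decomposition must satisfy three properties: every vertex lies in some bag; for every edge, both endpoints lie together in some bag; and for every vertex, the bags containing it form a connected subtree. Here vertex a appears in no bag, so the decomposition is invalid.

No — vertex a appears in no bag.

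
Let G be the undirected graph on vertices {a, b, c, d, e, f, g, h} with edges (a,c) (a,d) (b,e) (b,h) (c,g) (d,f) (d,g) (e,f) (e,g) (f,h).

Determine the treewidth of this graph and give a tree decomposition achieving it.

Treewidth 2.
Bags: B1 = {a, c, g}  B2 = {a, d, g}  B3 = {d, e, g}  B4 = {d, e, f}  B5 = {b, e, f}  B6 = {b, f, h}
Tree: B1–B2, B2–B3, B3–B4, B4–B5, B5–B6

The largest bag has 3 vertices, giving width 2; this decomposition certifies tw(G) ≤ 2. Since c–a–d–g–c is a cycle in G, G is not acyclic. Forests are exactly the graphs of treewidth ≤ 1, so tw(G) ≥ 2. Therefore the treewidth is 2.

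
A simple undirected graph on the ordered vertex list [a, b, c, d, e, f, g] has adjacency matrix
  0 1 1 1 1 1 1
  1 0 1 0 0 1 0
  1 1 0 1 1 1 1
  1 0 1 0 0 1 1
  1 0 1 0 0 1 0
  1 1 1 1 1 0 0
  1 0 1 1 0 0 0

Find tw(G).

A width-3 tree decomposition is:
Bags: B1 = {a, c, d, g}  B2 = {a, c, d, f}  B3 = {a, b, c, f}  B4 = {a, c, e, f}
Tree: B1–B2, B2–B3, B3–B4
The largest bag has 4 vertices, giving width 3; this decomposition certifies tw(G) ≤ 3. On the other hand G contains the 4-clique {a, c, d, g}. A clique must lie in a single bag of any decomposition, so no decomposition can have width below 3. Therefore the treewidth is 3.

3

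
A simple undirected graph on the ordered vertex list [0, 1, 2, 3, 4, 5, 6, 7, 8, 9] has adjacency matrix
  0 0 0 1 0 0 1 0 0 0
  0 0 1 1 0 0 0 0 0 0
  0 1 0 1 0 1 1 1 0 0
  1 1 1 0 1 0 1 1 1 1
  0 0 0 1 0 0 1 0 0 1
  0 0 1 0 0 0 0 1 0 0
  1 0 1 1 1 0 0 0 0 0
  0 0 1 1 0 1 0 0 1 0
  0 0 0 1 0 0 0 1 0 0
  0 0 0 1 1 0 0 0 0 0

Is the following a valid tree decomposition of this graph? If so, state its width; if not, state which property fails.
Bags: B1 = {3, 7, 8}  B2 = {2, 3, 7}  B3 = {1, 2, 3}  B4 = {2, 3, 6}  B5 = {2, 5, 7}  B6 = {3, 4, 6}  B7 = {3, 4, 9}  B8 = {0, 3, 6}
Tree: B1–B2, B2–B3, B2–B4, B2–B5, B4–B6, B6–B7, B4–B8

Every vertex of G appears in some bag (union = {0, 1, 2, 3, 4, 5, 6, 7, 8, 9}); every edge is covered by a bag; and for each vertex v the set of bags containing v is connected in the bag tree. The decomposition is therefore valid. The largest bag has 3 vertices, so the width is 2.

Yes; width 2.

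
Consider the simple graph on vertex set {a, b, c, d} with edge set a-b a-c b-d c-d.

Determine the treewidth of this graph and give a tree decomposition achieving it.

The largest bag has 3 vertices, giving width 2; this decomposition certifies tw(G) ≤ 2. Since c–d–b–a–c is a cycle in G, G is not acyclic. Forests are exactly the graphs of treewidth ≤ 1, so tw(G) ≥ 2. Hence tw(G) = 2 exactly.

Treewidth 2.
Bags: B1 = {b, c, d}  B2 = {a, b, c}
Tree: B1–B2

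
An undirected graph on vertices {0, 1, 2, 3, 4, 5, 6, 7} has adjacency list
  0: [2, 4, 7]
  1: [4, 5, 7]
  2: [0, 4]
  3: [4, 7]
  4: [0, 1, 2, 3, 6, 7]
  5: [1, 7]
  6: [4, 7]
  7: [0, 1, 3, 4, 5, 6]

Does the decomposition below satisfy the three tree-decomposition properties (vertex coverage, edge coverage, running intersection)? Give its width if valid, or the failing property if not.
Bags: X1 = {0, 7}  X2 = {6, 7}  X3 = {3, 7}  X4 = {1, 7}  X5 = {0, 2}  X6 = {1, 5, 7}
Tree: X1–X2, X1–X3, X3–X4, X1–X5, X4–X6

No — vertex 4 appears in no bag.

A tree decomposition must satisfy three properties: every vertex lies in some bag; for every edge, both endpoints lie together in some bag; and for every vertex, the bags containing it form a connected subtree. Here vertex 4 appears in no bag, so the decomposition is invalid.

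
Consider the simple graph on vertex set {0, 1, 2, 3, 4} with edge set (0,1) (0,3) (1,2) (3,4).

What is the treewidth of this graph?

A width-1 tree decomposition is:
Bags: B1 = {3, 4}  B2 = {0, 3}  B3 = {0, 1}  B4 = {1, 2}
Tree: B1–B2, B2–B3, B3–B4
Every bag has size at most 2, so the width is 2 − 1 = 1 and tw(G) ≤ 1. G has an edge, so its treewidth is at least 1. Hence tw(G) = 1 exactly.

1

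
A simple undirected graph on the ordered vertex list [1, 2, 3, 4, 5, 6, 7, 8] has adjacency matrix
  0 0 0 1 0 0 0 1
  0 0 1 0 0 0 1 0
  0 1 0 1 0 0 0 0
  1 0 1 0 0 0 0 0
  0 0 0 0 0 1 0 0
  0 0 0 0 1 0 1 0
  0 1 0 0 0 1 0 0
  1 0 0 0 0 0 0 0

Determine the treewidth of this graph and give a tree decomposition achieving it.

Treewidth 1.
One optimal decomposition is:
Bags: B1 = {5, 6}  B2 = {6, 7}  B3 = {2, 7}  B4 = {2, 3}  B5 = {3, 4}  B6 = {1, 4}  B7 = {1, 8}
Tree: B1–B2, B2–B3, B3–B4, B4–B5, B5–B6, B6–B7

Every bag has size at most 2, so the width is 2 − 1 = 1 and tw(G) ≤ 1. Any graph with an edge has treewidth ≥ 1, and G has the edge 5–6. Combining the bounds, tw(G) = 1.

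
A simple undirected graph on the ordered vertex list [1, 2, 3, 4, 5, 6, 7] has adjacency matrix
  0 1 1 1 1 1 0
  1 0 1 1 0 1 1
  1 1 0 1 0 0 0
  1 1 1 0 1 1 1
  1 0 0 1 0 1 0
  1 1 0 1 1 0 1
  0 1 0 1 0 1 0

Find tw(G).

A width-3 tree decomposition is:
Bags: B1 = {1, 2, 4, 6}  B2 = {1, 4, 5, 6}  B3 = {2, 4, 6, 7}  B4 = {1, 2, 3, 4}
Tree: B1–B2, B1–B3, B1–B4
The largest bag has 4 vertices, giving width 3; this decomposition certifies tw(G) ≤ 3. On the other hand G contains the 4-clique {1, 2, 3, 4}. A clique must lie in a single bag of any decomposition, so no decomposition can have width below 3. Therefore the treewidth is 3.

3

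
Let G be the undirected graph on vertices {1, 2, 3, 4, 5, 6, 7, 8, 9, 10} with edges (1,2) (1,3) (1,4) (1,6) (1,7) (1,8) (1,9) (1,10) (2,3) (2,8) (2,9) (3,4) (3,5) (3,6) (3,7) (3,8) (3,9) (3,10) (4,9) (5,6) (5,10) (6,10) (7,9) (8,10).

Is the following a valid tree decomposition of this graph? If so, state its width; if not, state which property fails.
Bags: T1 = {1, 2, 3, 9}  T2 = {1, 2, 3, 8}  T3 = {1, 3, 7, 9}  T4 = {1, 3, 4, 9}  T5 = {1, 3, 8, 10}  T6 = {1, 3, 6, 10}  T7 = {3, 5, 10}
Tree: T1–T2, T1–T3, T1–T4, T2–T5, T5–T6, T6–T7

A tree decomposition must satisfy three properties: every vertex lies in some bag; for every edge, both endpoints lie together in some bag; and for every vertex, the bags containing it form a connected subtree. Here edge (6,5) lies in no bag, so the decomposition is invalid.

No — edge (6,5) lies in no bag.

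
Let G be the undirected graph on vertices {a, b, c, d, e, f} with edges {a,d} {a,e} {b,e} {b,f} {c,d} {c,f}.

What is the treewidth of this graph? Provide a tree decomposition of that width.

Treewidth 2.
One such decomposition:
Bags: B1 = {a, c, d}  B2 = {a, c, e}  B3 = {b, c, e}  B4 = {b, c, f}
Tree: B1–B2, B2–B3, B3–B4

Every bag has size at most 3, so the width is 3 − 1 = 2 and tw(G) ≤ 2. The edges c–d–a–e–b–f–c form a cycle, so G is not a tree and its treewidth is at least 2. Therefore the treewidth is 2.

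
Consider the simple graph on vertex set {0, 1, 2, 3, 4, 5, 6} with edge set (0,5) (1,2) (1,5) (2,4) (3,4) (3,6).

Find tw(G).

1

A width-1 tree decomposition is:
Bags: B1 = {3, 6}  B2 = {3, 4}  B3 = {2, 4}  B4 = {1, 2}  B5 = {1, 5}  B6 = {0, 5}
Tree: B1–B2, B2–B3, B3–B4, B4–B5, B5–B6
The largest bag has 2 vertices, giving width 1; this decomposition certifies tw(G) ≤ 1. Since G has at least one edge (e.g. 6–3), it is not an edgeless graph, so tw(G) ≥ 1. The upper and lower bounds meet at 1, so that is the treewidth.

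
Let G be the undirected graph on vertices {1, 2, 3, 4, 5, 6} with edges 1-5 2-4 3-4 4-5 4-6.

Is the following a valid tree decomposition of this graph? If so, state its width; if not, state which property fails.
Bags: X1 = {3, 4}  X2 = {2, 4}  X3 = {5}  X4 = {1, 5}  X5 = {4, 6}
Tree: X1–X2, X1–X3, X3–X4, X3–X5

A tree decomposition must satisfy three properties: every vertex lies in some bag; for every edge, both endpoints lie together in some bag; and for every vertex, the bags containing it form a connected subtree. Here edge (4,5) lies in no bag, so the decomposition is invalid.

No — edge (4,5) lies in no bag.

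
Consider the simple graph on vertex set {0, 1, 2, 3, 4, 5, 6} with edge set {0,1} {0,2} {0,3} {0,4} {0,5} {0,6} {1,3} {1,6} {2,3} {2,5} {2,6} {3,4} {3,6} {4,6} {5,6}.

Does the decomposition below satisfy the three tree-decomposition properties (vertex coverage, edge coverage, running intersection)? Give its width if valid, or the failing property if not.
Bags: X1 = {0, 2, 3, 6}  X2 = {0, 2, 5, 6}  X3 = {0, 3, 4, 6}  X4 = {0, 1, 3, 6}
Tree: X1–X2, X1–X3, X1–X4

Yes; width 3.

Checking the three conditions: (i) the bags cover all of {0, 1, 2, 3, 4, 5, 6}; (ii) for each edge, some bag contains both endpoints; (iii) the bags containing any fixed vertex form a subtree. All hold, so the decomposition is valid with width 4 − 1 = 3.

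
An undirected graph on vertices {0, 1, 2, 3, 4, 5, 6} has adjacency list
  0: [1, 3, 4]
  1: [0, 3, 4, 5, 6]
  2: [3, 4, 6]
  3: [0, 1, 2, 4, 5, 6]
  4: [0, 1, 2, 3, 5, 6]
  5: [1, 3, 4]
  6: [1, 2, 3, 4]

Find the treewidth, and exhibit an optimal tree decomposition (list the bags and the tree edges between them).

Treewidth 3.
Bags: B1 = {1, 3, 4, 6}  B2 = {1, 3, 4, 5}  B3 = {2, 3, 4, 6}  B4 = {0, 1, 3, 4}
Tree: B1–B2, B1–B3, B2–B4

The largest bag has 4 vertices, giving width 3; this decomposition certifies tw(G) ≤ 3. Conversely, {0, 1, 3, 4} is a clique of size 4, and the vertices of any clique must share a bag in every tree decomposition; so some bag has ≥ 4 vertices and tw(G) ≥ 3. Therefore the treewidth is 3.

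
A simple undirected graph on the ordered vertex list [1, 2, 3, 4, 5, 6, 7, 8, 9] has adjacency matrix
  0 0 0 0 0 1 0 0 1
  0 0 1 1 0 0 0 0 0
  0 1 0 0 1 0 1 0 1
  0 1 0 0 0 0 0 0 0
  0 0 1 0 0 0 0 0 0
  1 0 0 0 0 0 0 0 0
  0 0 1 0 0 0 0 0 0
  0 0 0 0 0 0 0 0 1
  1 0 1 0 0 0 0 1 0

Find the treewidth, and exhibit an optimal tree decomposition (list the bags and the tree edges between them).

Treewidth 1.
One optimal decomposition is:
Bags: B1 = {1, 9}  B2 = {3, 9}  B3 = {8, 9}  B4 = {3, 5}  B5 = {1, 6}  B6 = {2, 3}  B7 = {2, 4}  B8 = {3, 7}
Tree: B1–B2, B2–B3, B2–B4, B1–B5, B4–B6, B6–B7, B4–B8

The largest bag has 2 vertices, giving width 1; this decomposition certifies tw(G) ≤ 1. Any graph with an edge has treewidth ≥ 1, and G has the edge 9–1. The upper and lower bounds meet at 1, so that is the treewidth.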